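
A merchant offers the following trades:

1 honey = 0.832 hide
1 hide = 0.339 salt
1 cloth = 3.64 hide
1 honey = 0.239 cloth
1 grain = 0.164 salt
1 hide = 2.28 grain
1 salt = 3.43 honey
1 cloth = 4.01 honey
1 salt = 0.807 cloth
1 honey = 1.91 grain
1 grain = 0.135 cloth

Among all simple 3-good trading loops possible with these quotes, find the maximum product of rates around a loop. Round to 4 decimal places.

1.1204

cloth→hide→grain→cloth: 3.64 × 2.28 × 0.135 = 1.12039
honey→grain→salt→honey: 1.91 × 0.164 × 3.43 = 1.07441
honey→grain→cloth→honey: 1.91 × 0.135 × 4.01 = 1.03398
cloth→hide→salt→cloth: 3.64 × 0.339 × 0.807 = 0.99581
honey→hide→salt→honey: 0.832 × 0.339 × 3.43 = 0.96742
Maximum is cloth→hide→grain→cloth at 1.1204; arbitrage exists.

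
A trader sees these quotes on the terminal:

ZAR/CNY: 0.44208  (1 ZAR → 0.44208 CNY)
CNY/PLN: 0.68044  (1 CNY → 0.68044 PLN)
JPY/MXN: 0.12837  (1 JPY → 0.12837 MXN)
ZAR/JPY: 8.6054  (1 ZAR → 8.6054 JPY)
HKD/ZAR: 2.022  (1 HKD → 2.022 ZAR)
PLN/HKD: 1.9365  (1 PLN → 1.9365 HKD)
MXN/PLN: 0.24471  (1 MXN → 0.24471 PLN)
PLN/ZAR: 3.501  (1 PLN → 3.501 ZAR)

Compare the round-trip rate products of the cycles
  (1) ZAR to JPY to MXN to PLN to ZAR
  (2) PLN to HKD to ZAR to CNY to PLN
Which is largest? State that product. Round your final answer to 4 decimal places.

1.1778

(1) 8.6054 × 0.12837 × 0.24471 × 3.501 = 0.94641
(2) 1.9365 × 2.022 × 0.44208 × 0.68044 = 1.17785
Highest is cycle (2) at 1.1778 (>1, arbitrage).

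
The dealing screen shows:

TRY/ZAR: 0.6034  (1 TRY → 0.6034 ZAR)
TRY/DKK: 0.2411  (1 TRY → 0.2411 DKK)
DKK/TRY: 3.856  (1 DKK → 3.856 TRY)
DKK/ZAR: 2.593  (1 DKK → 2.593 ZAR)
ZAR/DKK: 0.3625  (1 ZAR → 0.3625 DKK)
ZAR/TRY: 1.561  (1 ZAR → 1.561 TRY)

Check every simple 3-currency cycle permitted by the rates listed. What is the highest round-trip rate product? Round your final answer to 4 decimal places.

0.9759

ZAR→TRY→DKK→ZAR: 1.561 × 0.2411 × 2.593 = 0.97589
ZAR→DKK→TRY→ZAR: 0.3625 × 3.856 × 0.6034 = 0.84343
Maximum is ZAR→TRY→DKK→ZAR at 0.9759; no arbitrage — every cycle loses value.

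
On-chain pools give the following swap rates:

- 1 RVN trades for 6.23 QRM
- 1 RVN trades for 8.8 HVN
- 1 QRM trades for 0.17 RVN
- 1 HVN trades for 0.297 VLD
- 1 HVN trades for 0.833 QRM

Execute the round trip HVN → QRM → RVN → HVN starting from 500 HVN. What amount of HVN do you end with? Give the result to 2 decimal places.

500 HVN × 0.833 = 416.5 QRM
416.5 QRM × 0.17 = 70.805 RVN
70.805 RVN × 8.8 = 623.084 HVN

623.08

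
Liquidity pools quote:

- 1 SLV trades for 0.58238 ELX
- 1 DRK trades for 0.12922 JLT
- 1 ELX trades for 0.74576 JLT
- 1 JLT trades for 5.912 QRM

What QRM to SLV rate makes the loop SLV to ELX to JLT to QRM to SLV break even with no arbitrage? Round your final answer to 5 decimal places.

Known legs of the cycle: 0.58238 × 0.74576 × 5.912 = 2.5676744704256
For no arbitrage the full-cycle product must be 1, so the missing rate is 1 / 2.5676744704256 ≈ 0.3894575.

0.38946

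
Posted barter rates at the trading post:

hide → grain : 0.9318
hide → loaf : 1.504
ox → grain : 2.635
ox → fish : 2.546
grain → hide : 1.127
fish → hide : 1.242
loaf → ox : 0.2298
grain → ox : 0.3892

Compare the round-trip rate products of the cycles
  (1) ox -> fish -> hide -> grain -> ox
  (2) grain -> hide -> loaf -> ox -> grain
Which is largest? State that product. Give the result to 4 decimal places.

1.1468

(1) 2.546 × 1.242 × 0.9318 × 0.3892 = 1.14677
(2) 1.127 × 1.504 × 0.2298 × 2.635 = 1.02637
Highest is cycle (1) at 1.1468 (>1, arbitrage).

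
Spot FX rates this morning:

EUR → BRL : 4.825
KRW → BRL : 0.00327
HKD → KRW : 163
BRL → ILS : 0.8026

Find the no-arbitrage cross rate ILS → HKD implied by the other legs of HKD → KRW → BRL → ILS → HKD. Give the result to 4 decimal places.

Known legs of the cycle: 163 × 0.00327 × 0.8026 = 0.427793826
For no arbitrage the full-cycle product must be 1, so the missing rate is 1 / 0.427793826 ≈ 2.337575.

2.3376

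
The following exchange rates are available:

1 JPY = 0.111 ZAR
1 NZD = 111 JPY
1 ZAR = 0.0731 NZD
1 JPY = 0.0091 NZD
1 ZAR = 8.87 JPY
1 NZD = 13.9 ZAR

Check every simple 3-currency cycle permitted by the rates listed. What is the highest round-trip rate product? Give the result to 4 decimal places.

JPY→NZD→ZAR→JPY: 0.0091 × 13.9 × 8.87 = 1.12197
JPY→ZAR→NZD→JPY: 0.111 × 0.0731 × 111 = 0.90067
Maximum is JPY→NZD→ZAR→JPY at 1.1220; arbitrage exists.

1.1220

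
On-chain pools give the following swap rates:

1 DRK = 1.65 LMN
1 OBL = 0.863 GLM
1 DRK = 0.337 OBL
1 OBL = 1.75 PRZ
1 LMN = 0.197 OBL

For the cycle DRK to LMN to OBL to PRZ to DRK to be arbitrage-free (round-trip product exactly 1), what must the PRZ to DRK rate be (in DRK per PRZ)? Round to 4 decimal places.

Known legs of the cycle: 1.65 × 0.197 × 1.75 = 0.5688375
For no arbitrage the full-cycle product must be 1, so the missing rate is 1 / 0.5688375 ≈ 1.757971.

1.7580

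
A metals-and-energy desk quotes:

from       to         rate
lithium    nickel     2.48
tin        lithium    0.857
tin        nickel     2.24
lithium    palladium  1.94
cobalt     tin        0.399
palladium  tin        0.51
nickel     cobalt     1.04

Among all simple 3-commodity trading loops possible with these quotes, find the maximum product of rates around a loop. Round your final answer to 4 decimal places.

cobalt→tin→nickel→cobalt: 0.399 × 2.24 × 1.04 = 0.92951
lithium→palladium→tin→lithium: 1.94 × 0.51 × 0.857 = 0.84792
Maximum is cobalt→tin→nickel→cobalt at 0.9295; no arbitrage — every cycle loses value.

0.9295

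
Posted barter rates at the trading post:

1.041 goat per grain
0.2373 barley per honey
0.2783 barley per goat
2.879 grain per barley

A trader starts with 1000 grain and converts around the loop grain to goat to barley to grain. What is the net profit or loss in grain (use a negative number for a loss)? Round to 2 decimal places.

-165.92

1000 grain × 1.041 = 1041 goat
1041 goat × 0.2783 = 289.7103 barley
289.7103 barley × 2.879 = 834.0759537 grain
Net change: 834.0759537 − 1000 = -165.9240463 grain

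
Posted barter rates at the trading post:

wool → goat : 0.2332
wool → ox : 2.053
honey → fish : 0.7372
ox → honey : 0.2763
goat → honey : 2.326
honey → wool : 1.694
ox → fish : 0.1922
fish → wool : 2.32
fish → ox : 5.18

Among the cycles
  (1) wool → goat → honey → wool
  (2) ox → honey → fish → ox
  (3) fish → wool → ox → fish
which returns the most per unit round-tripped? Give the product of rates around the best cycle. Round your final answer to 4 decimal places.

1.0551

(1) 0.2332 × 2.326 × 1.694 = 0.91886
(2) 0.2763 × 0.7372 × 5.18 = 1.05511
(3) 2.32 × 2.053 × 0.1922 = 0.91544
Highest is cycle (2) at 1.0551 (>1, arbitrage).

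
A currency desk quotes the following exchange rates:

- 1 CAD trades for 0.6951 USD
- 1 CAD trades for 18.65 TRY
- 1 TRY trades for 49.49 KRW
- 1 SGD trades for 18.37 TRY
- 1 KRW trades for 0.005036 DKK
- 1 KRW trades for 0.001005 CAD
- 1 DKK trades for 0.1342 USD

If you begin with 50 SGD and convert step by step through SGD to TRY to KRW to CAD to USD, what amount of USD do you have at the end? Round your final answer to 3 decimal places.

31.755

50 SGD × 18.37 = 918.5 TRY
918.5 TRY × 49.49 = 45456.565 KRW
45456.565 KRW × 0.001005 = 45.683847825 CAD
45.683847825 CAD × 0.6951 = 31.7548426231575 USD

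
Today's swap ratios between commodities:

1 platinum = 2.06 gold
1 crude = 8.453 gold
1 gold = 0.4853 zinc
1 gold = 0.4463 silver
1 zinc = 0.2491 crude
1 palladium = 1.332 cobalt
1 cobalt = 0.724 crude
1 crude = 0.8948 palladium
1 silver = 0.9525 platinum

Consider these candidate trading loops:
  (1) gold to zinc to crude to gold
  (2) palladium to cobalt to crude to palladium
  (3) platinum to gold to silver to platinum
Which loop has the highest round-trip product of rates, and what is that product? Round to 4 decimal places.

1.0219

(1) 0.4853 × 0.2491 × 8.453 = 1.02187
(2) 1.332 × 0.724 × 0.8948 = 0.86292
(3) 2.06 × 0.4463 × 0.9525 = 0.87571
Highest is cycle (1) at 1.0219 (>1, arbitrage).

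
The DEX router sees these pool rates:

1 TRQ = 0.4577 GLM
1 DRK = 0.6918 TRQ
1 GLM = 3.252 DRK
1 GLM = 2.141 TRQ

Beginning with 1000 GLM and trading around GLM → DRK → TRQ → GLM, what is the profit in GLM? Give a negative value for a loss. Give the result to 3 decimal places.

29.703

1000 GLM × 3.252 = 3252 DRK
3252 DRK × 0.6918 = 2249.7336 TRQ
2249.7336 TRQ × 0.4577 = 1029.70306872 GLM
Net change: 1029.70306872 − 1000 = 29.70306872 GLM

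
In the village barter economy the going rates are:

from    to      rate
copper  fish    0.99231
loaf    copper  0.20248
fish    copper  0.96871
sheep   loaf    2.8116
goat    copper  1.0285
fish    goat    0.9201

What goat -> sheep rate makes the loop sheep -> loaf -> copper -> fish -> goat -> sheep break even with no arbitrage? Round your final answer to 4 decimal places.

Known legs of the cycle: 2.8116 × 0.20248 × 0.99231 × 0.9201 = 0.519778205575615008
For no arbitrage the full-cycle product must be 1, so the missing rate is 1 / 0.519778205575615008 ≈ 1.923898.

1.9239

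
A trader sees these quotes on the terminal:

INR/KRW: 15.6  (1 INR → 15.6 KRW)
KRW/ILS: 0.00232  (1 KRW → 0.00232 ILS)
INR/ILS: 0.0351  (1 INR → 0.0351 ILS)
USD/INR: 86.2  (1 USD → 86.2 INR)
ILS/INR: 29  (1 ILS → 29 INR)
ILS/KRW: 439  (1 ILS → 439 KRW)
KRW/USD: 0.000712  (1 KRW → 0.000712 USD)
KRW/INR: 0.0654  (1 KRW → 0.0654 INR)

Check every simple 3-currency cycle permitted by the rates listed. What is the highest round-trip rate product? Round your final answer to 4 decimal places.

ILS→INR→KRW→ILS: 29 × 15.6 × 0.00232 = 1.04957
ILS→KRW→INR→ILS: 439 × 0.0654 × 0.0351 = 1.00774
USD→INR→KRW→USD: 86.2 × 15.6 × 0.000712 = 0.95744
Maximum is ILS→INR→KRW→ILS at 1.0496; arbitrage exists.

1.0496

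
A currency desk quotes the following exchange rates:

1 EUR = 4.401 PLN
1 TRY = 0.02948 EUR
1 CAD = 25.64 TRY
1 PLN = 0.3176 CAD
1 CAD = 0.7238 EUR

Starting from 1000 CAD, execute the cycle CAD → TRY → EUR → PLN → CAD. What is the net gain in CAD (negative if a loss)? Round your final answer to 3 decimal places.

56.519

1000 CAD × 25.64 = 25640 TRY
25640 TRY × 0.02948 = 755.8672 EUR
755.8672 EUR × 4.401 = 3326.5715472 PLN
3326.5715472 PLN × 0.3176 = 1056.51912339072 CAD
Net change: 1056.51912339072 − 1000 = 56.51912339072 CAD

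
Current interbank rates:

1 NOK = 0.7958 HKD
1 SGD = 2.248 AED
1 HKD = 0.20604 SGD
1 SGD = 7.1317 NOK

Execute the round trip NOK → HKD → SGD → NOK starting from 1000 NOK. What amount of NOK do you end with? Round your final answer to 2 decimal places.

1000 NOK × 0.7958 = 795.8 HKD
795.8 HKD × 0.20604 = 163.966632 SGD
163.966632 SGD × 7.1317 = 1169.3608294344 NOK

1169.36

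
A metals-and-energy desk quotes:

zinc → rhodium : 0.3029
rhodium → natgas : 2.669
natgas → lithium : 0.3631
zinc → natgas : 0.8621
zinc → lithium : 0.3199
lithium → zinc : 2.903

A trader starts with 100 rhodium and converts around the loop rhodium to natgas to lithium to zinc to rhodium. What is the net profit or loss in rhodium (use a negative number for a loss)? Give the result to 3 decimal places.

100 rhodium × 2.669 = 266.9 natgas
266.9 natgas × 0.3631 = 96.91139 lithium
96.91139 lithium × 2.903 = 281.33376517 zinc
281.33376517 zinc × 0.3029 = 85.215997469993 rhodium
Net change: 85.215997469993 − 100 = -14.784002530007 rhodium

-14.784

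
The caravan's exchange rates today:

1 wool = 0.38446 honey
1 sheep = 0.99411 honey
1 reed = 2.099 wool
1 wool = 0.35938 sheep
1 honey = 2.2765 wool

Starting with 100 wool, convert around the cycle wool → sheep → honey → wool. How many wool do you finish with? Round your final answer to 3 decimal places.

100 wool × 0.35938 = 35.938 sheep
35.938 sheep × 0.99411 = 35.72632518 honey
35.72632518 honey × 2.2765 = 81.33097927227 wool

81.331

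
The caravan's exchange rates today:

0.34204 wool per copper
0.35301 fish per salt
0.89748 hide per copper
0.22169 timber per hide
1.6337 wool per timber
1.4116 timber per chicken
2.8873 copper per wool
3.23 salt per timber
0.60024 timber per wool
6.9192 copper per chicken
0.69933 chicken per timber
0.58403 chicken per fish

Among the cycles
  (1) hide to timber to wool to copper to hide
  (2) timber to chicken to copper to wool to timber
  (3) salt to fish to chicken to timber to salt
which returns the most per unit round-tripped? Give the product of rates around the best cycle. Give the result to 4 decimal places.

(1) 0.22169 × 1.6337 × 2.8873 × 0.89748 = 0.93850
(2) 0.69933 × 6.9192 × 0.34204 × 0.60024 = 0.99344
(3) 0.35301 × 0.58403 × 1.4116 × 3.23 = 0.94002
Highest is cycle (2) at 0.9934 (≤1, no arbitrage).

0.9934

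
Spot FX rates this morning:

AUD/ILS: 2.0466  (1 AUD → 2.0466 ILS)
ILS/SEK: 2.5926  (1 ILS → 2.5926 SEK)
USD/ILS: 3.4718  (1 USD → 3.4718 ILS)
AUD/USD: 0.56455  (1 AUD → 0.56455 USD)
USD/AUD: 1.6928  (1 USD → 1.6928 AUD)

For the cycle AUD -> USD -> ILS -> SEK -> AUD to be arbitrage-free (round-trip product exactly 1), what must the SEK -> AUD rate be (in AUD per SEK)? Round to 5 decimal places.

0.19679

Known legs of the cycle: 0.56455 × 3.4718 × 2.5926 = 5.081508159294
For no arbitrage the full-cycle product must be 1, so the missing rate is 1 / 5.081508159294 ≈ 0.1967920.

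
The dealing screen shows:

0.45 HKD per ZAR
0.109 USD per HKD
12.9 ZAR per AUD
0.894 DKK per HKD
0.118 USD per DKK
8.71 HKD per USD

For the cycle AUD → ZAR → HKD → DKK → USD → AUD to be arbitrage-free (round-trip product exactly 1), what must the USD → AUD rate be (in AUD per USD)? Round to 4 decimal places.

1.6330

Known legs of the cycle: 12.9 × 0.45 × 0.894 × 0.118 = 0.61238106
For no arbitrage the full-cycle product must be 1, so the missing rate is 1 / 0.61238106 ≈ 1.632970.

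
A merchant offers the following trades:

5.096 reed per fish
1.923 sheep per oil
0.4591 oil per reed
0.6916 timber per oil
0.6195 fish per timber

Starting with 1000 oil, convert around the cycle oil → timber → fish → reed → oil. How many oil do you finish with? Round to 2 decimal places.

1000 oil × 0.6916 = 691.6 timber
691.6 timber × 0.6195 = 428.4462 fish
428.4462 fish × 5.096 = 2183.3618352 reed
2183.3618352 reed × 0.4591 = 1002.38141854032 oil

1002.38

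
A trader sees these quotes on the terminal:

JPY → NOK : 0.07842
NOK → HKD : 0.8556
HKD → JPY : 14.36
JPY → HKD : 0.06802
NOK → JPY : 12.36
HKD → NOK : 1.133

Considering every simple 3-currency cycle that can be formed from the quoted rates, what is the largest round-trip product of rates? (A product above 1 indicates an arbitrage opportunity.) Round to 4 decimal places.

JPY→NOK→HKD→JPY: 0.07842 × 0.8556 × 14.36 = 0.96350
JPY→HKD→NOK→JPY: 0.06802 × 1.133 × 12.36 = 0.95254
Maximum is JPY→NOK→HKD→JPY at 0.9635; no arbitrage — every cycle loses value.

0.9635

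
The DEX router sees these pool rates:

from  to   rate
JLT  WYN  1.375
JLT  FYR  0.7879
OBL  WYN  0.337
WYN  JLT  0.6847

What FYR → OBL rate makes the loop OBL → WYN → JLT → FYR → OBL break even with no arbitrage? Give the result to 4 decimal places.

Known legs of the cycle: 0.337 × 0.6847 × 0.7879 = 0.18180311881
For no arbitrage the full-cycle product must be 1, so the missing rate is 1 / 0.18180311881 ≈ 5.500456.

5.5005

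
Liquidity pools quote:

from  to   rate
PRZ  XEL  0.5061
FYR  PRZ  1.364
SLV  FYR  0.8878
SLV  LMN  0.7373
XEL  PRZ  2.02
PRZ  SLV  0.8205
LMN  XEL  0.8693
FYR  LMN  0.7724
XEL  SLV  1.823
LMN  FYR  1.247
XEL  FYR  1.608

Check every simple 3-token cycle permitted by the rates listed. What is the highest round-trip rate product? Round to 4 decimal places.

LMN→XEL→SLV→LMN: 0.8693 × 1.823 × 0.7373 = 1.16842
PRZ→XEL→FYR→PRZ: 0.5061 × 1.608 × 1.364 = 1.11004
FYR→LMN→XEL→FYR: 0.7724 × 0.8693 × 1.608 = 1.07969
PRZ→SLV→FYR→PRZ: 0.8205 × 0.8878 × 1.364 = 0.99359
Maximum is LMN→XEL→SLV→LMN at 1.1684; arbitrage exists.

1.1684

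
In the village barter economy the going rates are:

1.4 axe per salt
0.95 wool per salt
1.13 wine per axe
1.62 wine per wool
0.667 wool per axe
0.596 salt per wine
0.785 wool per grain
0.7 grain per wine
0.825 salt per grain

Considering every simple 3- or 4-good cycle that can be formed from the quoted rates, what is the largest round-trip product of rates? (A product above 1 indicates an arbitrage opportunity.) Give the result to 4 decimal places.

salt→axe→wine→salt: 1.4 × 1.13 × 0.596 = 0.94287
wool→wine→salt→wool: 1.62 × 0.596 × 0.95 = 0.91724
salt→axe→wine→grain→salt: 1.4 × 1.13 × 0.7 × 0.825 = 0.91361
wool→wine→salt→axe→wool: 1.62 × 0.596 × 1.4 × 0.667 = 0.90160
wool→wine→grain→wool: 1.62 × 0.7 × 0.785 = 0.89019
wool→wine→grain→salt→wool: 1.62 × 0.7 × 0.825 × 0.95 = 0.88877
Maximum is salt→axe→wine→salt at 0.9429; no arbitrage — every cycle loses value.

0.9429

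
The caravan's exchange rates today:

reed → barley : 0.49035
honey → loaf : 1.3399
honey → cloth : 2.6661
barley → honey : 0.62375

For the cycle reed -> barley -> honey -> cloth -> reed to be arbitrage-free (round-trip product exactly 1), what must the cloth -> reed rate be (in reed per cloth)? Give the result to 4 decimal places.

Known legs of the cycle: 0.49035 × 0.62375 × 2.6661 = 0.81544218170625
For no arbitrage the full-cycle product must be 1, so the missing rate is 1 / 0.81544218170625 ≈ 1.226329.

1.2263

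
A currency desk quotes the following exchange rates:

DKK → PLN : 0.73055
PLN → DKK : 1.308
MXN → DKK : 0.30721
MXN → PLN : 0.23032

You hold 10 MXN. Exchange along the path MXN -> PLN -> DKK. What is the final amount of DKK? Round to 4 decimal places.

3.0126

10 MXN × 0.23032 = 2.3032 PLN
2.3032 PLN × 1.308 = 3.0125856 DKK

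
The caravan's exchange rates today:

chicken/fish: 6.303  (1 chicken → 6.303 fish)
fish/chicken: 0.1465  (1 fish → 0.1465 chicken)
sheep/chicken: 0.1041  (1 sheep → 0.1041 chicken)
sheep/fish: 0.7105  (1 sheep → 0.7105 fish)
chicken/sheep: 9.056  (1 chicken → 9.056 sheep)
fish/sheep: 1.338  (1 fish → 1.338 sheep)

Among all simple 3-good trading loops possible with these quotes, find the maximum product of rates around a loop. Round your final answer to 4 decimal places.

0.9426

chicken→sheep→fish→chicken: 9.056 × 0.7105 × 0.1465 = 0.94262
chicken→fish→sheep→chicken: 6.303 × 1.338 × 0.1041 = 0.87792
Maximum is chicken→sheep→fish→chicken at 0.9426; no arbitrage — every cycle loses value.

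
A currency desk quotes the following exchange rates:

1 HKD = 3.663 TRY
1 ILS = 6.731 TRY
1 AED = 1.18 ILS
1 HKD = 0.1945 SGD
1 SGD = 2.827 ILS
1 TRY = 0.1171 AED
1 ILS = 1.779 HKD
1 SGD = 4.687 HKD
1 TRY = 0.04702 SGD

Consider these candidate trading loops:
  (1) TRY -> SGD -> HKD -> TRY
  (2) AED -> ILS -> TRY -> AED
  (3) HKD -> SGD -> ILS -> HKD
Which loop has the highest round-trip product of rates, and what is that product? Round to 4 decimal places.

0.9782

(1) 0.04702 × 4.687 × 3.663 = 0.80726
(2) 1.18 × 6.731 × 0.1171 = 0.93008
(3) 0.1945 × 2.827 × 1.779 = 0.97819
Highest is cycle (3) at 0.9782 (≤1, no arbitrage).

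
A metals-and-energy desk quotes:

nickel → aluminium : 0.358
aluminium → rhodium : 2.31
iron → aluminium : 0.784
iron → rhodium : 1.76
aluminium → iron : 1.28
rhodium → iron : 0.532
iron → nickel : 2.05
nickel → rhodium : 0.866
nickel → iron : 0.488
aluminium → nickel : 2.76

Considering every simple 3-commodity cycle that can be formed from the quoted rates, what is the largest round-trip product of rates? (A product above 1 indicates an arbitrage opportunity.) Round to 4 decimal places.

1.0560

aluminium→nickel→iron→aluminium: 2.76 × 0.488 × 0.784 = 1.05595
aluminium→rhodium→iron→aluminium: 2.31 × 0.532 × 0.784 = 0.96347
nickel→rhodium→iron→nickel: 0.866 × 0.532 × 2.05 = 0.94446
aluminium→iron→nickel→aluminium: 1.28 × 2.05 × 0.358 = 0.93939
Maximum is aluminium→nickel→iron→aluminium at 1.0560; arbitrage exists.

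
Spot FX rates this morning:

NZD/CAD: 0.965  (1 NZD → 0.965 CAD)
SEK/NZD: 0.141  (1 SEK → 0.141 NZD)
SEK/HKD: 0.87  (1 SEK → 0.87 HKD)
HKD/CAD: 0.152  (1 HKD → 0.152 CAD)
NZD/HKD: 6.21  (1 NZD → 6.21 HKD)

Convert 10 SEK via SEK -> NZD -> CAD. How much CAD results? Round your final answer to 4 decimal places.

1.3607

10 SEK × 0.141 = 1.41 NZD
1.41 NZD × 0.965 = 1.36065 CAD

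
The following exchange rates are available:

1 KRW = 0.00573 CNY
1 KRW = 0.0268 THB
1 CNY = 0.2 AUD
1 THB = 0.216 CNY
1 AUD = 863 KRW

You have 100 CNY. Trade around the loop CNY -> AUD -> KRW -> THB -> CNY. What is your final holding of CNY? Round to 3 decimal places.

99.915

100 CNY × 0.2 = 20 AUD
20 AUD × 863 = 17260 KRW
17260 KRW × 0.0268 = 462.568 THB
462.568 THB × 0.216 = 99.914688 CNY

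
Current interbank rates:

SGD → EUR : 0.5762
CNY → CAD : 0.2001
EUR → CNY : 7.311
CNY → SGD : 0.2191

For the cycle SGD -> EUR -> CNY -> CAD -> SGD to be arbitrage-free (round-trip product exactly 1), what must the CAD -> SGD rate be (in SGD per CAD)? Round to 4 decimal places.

Known legs of the cycle: 0.5762 × 7.311 × 0.2001 = 0.84294089982
For no arbitrage the full-cycle product must be 1, so the missing rate is 1 / 0.84294089982 ≈ 1.186323.

1.1863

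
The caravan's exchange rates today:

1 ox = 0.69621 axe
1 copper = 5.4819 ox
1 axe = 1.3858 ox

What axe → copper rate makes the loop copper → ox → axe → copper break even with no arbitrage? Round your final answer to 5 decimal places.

0.26202

Known legs of the cycle: 5.4819 × 0.69621 = 3.816553599
For no arbitrage the full-cycle product must be 1, so the missing rate is 1 / 3.816553599 ≈ 0.2620165.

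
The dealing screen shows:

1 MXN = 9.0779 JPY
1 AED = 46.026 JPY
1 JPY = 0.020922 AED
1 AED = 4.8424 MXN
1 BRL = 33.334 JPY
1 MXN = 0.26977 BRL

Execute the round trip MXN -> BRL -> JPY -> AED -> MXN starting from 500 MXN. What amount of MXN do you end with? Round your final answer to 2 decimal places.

455.53

500 MXN × 0.26977 = 134.885 BRL
134.885 BRL × 33.334 = 4496.25659 JPY
4496.25659 JPY × 0.020922 = 94.07068037598 AED
94.07068037598 AED × 4.8424 = 455.527862652645552 MXN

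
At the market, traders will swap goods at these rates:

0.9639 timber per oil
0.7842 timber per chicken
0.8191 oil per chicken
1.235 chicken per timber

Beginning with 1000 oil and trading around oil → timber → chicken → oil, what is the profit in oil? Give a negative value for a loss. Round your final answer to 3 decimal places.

1000 oil × 0.9639 = 963.9 timber
963.9 timber × 1.235 = 1190.4165 chicken
1190.4165 chicken × 0.8191 = 975.07015515 oil
Net change: 975.07015515 − 1000 = -24.92984485 oil

-24.930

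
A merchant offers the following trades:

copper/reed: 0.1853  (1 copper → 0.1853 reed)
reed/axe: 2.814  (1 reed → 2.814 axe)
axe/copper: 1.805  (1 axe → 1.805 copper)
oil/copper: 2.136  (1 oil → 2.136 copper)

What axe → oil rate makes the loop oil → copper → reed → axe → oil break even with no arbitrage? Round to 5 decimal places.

Known legs of the cycle: 2.136 × 0.1853 × 2.814 = 1.1137834512
For no arbitrage the full-cycle product must be 1, so the missing rate is 1 / 1.1137834512 ≈ 0.8978406.

0.89784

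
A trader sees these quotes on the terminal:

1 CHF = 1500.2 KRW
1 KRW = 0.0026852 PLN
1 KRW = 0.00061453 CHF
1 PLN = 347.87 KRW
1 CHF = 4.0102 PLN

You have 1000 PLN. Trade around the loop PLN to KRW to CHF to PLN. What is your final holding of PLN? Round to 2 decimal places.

857.29

1000 PLN × 347.87 = 347870 KRW
347870 KRW × 0.00061453 = 213.7765511 CHF
213.7765511 CHF × 4.0102 = 857.28672522122 PLN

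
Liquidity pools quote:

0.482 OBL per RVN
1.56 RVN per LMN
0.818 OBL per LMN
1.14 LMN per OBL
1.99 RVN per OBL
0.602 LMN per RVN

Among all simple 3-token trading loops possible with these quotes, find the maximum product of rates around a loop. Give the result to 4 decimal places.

0.9799

LMN→OBL→RVN→LMN: 0.818 × 1.99 × 0.602 = 0.97995
LMN→RVN→OBL→LMN: 1.56 × 0.482 × 1.14 = 0.85719
Maximum is LMN→OBL→RVN→LMN at 0.9799; no arbitrage — every cycle loses value.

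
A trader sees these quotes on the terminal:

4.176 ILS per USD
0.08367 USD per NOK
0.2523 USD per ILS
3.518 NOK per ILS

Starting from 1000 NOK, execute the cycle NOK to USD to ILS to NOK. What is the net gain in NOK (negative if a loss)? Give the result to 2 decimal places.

229.21

1000 NOK × 0.08367 = 83.67 USD
83.67 USD × 4.176 = 349.40592 ILS
349.40592 ILS × 3.518 = 1229.21002656 NOK
Net change: 1229.21002656 − 1000 = 229.21002656 NOK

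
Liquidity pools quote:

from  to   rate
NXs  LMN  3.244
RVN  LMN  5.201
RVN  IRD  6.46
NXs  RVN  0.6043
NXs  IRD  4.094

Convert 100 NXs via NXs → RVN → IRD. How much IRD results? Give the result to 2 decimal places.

100 NXs × 0.6043 = 60.43 RVN
60.43 RVN × 6.46 = 390.3778 IRD

390.38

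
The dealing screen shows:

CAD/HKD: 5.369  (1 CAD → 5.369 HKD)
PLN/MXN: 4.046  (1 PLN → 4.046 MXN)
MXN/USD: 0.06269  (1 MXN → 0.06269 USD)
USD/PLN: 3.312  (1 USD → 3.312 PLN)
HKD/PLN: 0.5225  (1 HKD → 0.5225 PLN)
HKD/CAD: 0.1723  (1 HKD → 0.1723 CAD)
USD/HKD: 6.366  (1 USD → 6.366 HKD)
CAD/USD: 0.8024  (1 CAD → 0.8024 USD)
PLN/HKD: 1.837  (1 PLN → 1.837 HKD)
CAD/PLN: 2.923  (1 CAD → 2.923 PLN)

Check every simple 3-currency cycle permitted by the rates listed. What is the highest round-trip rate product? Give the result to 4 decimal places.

PLN→HKD→CAD→PLN: 1.837 × 0.1723 × 2.923 = 0.92517
CAD→USD→HKD→CAD: 0.8024 × 6.366 × 0.1723 = 0.88012
PLN→MXN→USD→PLN: 4.046 × 0.06269 × 3.312 = 0.84007
Maximum is PLN→HKD→CAD→PLN at 0.9252; no arbitrage — every cycle loses value.

0.9252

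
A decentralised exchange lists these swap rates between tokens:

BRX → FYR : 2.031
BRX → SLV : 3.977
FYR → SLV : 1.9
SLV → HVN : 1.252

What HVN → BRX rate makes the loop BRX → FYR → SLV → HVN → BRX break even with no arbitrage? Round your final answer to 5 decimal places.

Known legs of the cycle: 2.031 × 1.9 × 1.252 = 4.8313428
For no arbitrage the full-cycle product must be 1, so the missing rate is 1 / 4.8313428 ≈ 0.2069818.

0.20698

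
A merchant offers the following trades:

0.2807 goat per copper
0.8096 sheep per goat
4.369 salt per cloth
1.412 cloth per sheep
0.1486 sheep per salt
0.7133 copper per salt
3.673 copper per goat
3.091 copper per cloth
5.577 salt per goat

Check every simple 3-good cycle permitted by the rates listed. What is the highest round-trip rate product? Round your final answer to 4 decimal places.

salt→copper→goat→salt: 0.7133 × 0.2807 × 5.577 = 1.11665
salt→sheep→cloth→salt: 0.1486 × 1.412 × 4.369 = 0.91672
Maximum is salt→copper→goat→salt at 1.1166; arbitrage exists.

1.1166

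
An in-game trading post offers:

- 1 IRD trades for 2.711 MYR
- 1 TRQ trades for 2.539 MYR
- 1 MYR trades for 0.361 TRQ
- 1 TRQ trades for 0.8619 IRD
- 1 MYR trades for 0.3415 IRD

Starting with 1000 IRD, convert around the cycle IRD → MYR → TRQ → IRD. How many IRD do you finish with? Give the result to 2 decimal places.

843.52

1000 IRD × 2.711 = 2711 MYR
2711 MYR × 0.361 = 978.671 TRQ
978.671 TRQ × 0.8619 = 843.5165349 IRD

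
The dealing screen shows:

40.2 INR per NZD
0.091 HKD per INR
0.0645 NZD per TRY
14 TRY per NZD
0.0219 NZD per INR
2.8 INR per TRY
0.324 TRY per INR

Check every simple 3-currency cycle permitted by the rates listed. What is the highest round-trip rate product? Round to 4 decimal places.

0.8585

INR→NZD→TRY→INR: 0.0219 × 14 × 2.8 = 0.85848
INR→TRY→NZD→INR: 0.324 × 0.0645 × 40.2 = 0.84010
Maximum is INR→NZD→TRY→INR at 0.8585; no arbitrage — every cycle loses value.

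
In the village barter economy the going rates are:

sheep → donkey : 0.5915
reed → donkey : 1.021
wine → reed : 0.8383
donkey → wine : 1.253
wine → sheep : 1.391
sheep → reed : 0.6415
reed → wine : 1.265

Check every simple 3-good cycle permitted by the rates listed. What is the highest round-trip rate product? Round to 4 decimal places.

sheep→reed→wine→sheep: 0.6415 × 1.265 × 1.391 = 1.12879
reed→donkey→wine→reed: 1.021 × 1.253 × 0.8383 = 1.07245
sheep→donkey→wine→sheep: 0.5915 × 1.253 × 1.391 = 1.03094
Maximum is sheep→reed→wine→sheep at 1.1288; arbitrage exists.

1.1288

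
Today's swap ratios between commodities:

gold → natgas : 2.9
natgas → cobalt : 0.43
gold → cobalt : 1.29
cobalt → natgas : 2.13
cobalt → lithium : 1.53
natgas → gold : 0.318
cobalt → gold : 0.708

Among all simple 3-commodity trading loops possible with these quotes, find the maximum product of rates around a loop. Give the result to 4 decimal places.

0.8829

gold→natgas→cobalt→gold: 2.9 × 0.43 × 0.708 = 0.88288
gold→cobalt→natgas→gold: 1.29 × 2.13 × 0.318 = 0.87377
Maximum is gold→natgas→cobalt→gold at 0.8829; no arbitrage — every cycle loses value.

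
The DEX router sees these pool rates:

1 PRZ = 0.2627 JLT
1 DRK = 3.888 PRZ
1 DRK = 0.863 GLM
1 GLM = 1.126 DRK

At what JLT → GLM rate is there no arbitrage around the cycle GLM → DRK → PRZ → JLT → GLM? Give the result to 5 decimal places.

Known legs of the cycle: 1.126 × 3.888 × 0.2627 = 1.1500711776
For no arbitrage the full-cycle product must be 1, so the missing rate is 1 / 1.1500711776 ≈ 0.8695114.

0.86951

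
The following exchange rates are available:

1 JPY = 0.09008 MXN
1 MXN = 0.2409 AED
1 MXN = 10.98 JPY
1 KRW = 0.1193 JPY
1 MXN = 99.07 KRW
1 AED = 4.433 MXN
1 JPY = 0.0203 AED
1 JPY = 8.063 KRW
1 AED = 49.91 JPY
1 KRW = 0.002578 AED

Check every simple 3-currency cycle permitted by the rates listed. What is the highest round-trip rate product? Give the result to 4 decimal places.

1.1322

MXN→KRW→AED→MXN: 99.07 × 0.002578 × 4.433 = 1.13220
MXN→AED→JPY→MXN: 0.2409 × 49.91 × 0.09008 = 1.08306
MXN→KRW→JPY→MXN: 99.07 × 0.1193 × 0.09008 = 1.06466
KRW→AED→JPY→KRW: 0.002578 × 49.91 × 8.063 = 1.03745
MXN→JPY→AED→MXN: 10.98 × 0.0203 × 4.433 = 0.98809
Maximum is MXN→KRW→AED→MXN at 1.1322; arbitrage exists.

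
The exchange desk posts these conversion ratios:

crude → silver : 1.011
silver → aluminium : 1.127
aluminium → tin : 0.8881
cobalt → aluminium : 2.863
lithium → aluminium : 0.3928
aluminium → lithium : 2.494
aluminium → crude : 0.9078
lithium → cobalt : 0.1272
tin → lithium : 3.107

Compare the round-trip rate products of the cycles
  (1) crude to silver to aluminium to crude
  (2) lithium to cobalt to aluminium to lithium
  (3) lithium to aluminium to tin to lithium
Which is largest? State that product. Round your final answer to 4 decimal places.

(1) 1.011 × 1.127 × 0.9078 = 1.03434
(2) 0.1272 × 2.863 × 2.494 = 0.90825
(3) 0.3928 × 0.8881 × 3.107 = 1.08386
Highest is cycle (3) at 1.0839 (>1, arbitrage).

1.0839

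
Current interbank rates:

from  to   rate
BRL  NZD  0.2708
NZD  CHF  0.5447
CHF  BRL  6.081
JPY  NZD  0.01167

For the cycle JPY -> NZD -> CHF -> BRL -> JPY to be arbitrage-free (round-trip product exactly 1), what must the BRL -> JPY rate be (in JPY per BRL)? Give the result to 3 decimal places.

Known legs of the cycle: 0.01167 × 0.5447 × 6.081 = 0.038654782569
For no arbitrage the full-cycle product must be 1, so the missing rate is 1 / 0.038654782569 ≈ 25.87002.

25.870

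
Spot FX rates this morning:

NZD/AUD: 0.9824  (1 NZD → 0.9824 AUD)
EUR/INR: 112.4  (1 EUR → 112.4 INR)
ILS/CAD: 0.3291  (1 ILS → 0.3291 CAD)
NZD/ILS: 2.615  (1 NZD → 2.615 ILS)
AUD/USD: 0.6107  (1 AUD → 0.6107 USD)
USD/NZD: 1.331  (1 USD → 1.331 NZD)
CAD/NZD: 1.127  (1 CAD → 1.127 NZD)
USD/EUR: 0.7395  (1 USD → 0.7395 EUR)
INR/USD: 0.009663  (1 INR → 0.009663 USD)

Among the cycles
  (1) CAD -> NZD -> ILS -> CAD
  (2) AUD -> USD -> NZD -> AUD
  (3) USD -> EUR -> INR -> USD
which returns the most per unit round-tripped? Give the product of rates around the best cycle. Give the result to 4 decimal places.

0.9699

(1) 1.127 × 2.615 × 0.3291 = 0.96989
(2) 0.6107 × 1.331 × 0.9824 = 0.79854
(3) 0.7395 × 112.4 × 0.009663 = 0.80319
Highest is cycle (1) at 0.9699 (≤1, no arbitrage).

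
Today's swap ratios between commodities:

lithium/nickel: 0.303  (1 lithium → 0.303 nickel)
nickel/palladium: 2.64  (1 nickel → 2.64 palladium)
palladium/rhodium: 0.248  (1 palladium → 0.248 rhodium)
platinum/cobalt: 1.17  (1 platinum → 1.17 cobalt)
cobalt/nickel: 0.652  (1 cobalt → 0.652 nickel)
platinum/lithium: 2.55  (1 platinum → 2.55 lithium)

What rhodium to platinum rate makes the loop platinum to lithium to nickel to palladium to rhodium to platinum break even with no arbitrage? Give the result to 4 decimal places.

1.9768

Known legs of the cycle: 2.55 × 0.303 × 2.64 × 0.248 = 0.505869408
For no arbitrage the full-cycle product must be 1, so the missing rate is 1 / 0.505869408 ≈ 1.976795.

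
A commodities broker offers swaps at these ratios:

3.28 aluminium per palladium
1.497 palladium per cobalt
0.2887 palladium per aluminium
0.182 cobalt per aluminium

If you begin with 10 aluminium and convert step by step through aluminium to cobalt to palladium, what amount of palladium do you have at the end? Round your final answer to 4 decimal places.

2.7245

10 aluminium × 0.182 = 1.82 cobalt
1.82 cobalt × 1.497 = 2.72454 palladium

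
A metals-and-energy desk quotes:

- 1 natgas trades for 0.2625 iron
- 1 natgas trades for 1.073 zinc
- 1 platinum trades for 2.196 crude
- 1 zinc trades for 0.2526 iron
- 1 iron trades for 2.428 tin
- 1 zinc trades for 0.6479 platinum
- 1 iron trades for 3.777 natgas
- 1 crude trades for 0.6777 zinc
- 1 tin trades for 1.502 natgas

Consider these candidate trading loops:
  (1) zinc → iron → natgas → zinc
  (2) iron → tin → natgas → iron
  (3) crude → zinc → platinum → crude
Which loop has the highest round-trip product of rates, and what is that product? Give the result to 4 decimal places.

1.0237

(1) 0.2526 × 3.777 × 1.073 = 1.02372
(2) 2.428 × 1.502 × 0.2625 = 0.95730
(3) 0.6777 × 0.6479 × 2.196 = 0.96422
Highest is cycle (1) at 1.0237 (>1, arbitrage).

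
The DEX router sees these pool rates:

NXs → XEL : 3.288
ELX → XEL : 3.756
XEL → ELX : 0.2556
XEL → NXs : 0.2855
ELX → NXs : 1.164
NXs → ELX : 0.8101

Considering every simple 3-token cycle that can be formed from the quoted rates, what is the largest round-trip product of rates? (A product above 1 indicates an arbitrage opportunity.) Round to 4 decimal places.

NXs→XEL→ELX→NXs: 3.288 × 0.2556 × 1.164 = 0.97824
NXs→ELX→XEL→NXs: 0.8101 × 3.756 × 0.2855 = 0.86870
Maximum is NXs→XEL→ELX→NXs at 0.9782; no arbitrage — every cycle loses value.

0.9782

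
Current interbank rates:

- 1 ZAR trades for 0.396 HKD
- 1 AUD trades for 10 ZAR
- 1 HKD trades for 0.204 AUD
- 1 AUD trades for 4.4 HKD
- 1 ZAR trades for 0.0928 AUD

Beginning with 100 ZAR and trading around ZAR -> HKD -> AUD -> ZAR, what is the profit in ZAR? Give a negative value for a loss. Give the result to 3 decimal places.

-19.216

100 ZAR × 0.396 = 39.6 HKD
39.6 HKD × 0.204 = 8.0784 AUD
8.0784 AUD × 10 = 80.784 ZAR
Net change: 80.784 − 100 = -19.216 ZAR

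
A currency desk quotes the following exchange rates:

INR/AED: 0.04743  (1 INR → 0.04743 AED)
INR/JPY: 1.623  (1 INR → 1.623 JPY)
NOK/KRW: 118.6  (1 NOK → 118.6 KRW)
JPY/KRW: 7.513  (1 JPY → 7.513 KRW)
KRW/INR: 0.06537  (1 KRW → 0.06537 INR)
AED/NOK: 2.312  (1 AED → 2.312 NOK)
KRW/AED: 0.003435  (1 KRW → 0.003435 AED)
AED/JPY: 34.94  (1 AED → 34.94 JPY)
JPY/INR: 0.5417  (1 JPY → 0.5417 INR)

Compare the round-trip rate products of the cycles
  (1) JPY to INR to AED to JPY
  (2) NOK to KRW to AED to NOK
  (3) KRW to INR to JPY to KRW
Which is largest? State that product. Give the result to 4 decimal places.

0.9419

(1) 0.5417 × 0.04743 × 34.94 = 0.89771
(2) 118.6 × 0.003435 × 2.312 = 0.94189
(3) 0.06537 × 1.623 × 7.513 = 0.79710
Highest is cycle (2) at 0.9419 (≤1, no arbitrage).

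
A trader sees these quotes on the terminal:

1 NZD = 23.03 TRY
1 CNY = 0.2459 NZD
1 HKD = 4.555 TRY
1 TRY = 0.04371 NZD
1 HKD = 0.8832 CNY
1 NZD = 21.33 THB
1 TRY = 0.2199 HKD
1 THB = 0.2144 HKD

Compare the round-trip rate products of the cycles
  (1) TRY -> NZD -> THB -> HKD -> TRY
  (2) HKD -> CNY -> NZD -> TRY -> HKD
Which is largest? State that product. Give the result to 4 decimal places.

1.0999

(1) 0.04371 × 21.33 × 0.2144 × 4.555 = 0.91051
(2) 0.8832 × 0.2459 × 23.03 × 0.2199 = 1.09986
Highest is cycle (2) at 1.0999 (>1, arbitrage).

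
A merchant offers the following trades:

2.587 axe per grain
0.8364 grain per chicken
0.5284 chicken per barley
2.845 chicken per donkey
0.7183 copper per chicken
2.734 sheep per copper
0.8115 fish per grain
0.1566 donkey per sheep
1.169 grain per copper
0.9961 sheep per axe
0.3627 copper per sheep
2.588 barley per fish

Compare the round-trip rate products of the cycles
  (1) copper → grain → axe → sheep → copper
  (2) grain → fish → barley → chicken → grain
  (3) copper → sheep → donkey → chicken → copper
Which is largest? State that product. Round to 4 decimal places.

1.0926

(1) 1.169 × 2.587 × 0.9961 × 0.3627 = 1.09260
(2) 0.8115 × 2.588 × 0.5284 × 0.8364 = 0.92817
(3) 2.734 × 0.1566 × 2.845 × 0.7183 = 0.87494
Highest is cycle (1) at 1.0926 (>1, arbitrage).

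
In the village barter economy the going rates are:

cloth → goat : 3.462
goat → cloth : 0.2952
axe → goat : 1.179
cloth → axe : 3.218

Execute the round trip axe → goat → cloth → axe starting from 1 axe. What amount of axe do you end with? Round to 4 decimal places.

1.1200

1 axe × 1.179 = 1.179 goat
1.179 goat × 0.2952 = 0.3480408 cloth
0.3480408 cloth × 3.218 = 1.1199952944 axe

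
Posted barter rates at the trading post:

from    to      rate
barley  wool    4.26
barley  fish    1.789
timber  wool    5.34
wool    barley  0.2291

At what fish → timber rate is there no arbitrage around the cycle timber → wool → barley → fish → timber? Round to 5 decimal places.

0.45690

Known legs of the cycle: 5.34 × 0.2291 × 1.789 = 2.188651866
For no arbitrage the full-cycle product must be 1, so the missing rate is 1 / 2.188651866 ≈ 0.4569023.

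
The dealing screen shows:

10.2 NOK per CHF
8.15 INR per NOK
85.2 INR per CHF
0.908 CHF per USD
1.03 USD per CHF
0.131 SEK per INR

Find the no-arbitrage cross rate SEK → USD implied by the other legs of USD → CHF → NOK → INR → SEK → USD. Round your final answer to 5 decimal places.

Known legs of the cycle: 0.908 × 10.2 × 8.15 × 0.131 = 9.88814724
For no arbitrage the full-cycle product must be 1, so the missing rate is 1 / 9.88814724 ≈ 0.1011312.

0.10113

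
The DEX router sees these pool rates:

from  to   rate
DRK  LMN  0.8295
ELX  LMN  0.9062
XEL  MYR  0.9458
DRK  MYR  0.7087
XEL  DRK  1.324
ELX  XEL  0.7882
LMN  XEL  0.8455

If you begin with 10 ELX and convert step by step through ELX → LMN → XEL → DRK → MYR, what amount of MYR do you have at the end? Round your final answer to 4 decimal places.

10 ELX × 0.9062 = 9.062 LMN
9.062 LMN × 0.8455 = 7.661921 XEL
7.661921 XEL × 1.324 = 10.144383404 DRK
10.144383404 DRK × 0.7087 = 7.1893245184148 MYR

7.1893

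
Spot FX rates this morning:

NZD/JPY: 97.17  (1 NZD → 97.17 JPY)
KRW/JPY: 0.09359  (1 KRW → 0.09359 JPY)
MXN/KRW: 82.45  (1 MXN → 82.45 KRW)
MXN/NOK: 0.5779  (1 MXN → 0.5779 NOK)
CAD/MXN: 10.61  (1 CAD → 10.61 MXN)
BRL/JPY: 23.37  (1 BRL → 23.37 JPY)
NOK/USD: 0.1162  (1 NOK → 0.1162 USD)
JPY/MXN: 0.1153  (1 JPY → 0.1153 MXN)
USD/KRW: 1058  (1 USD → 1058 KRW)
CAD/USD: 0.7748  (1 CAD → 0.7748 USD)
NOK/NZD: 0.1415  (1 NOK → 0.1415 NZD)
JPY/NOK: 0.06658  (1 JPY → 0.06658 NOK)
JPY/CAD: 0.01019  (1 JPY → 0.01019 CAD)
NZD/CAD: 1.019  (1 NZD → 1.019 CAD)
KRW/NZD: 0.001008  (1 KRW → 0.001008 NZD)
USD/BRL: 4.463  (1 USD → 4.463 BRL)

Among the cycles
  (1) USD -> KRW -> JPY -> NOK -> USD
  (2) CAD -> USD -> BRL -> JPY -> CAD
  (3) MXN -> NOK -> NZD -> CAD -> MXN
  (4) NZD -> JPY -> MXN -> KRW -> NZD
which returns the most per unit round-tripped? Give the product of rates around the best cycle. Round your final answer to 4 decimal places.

(1) 1058 × 0.09359 × 0.06658 × 0.1162 = 0.76606
(2) 0.7748 × 4.463 × 23.37 × 0.01019 = 0.82347
(3) 0.5779 × 0.1415 × 1.019 × 10.61 = 0.88409
(4) 97.17 × 0.1153 × 82.45 × 0.001008 = 0.93114
Highest is cycle (4) at 0.9311 (≤1, no arbitrage).

0.9311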